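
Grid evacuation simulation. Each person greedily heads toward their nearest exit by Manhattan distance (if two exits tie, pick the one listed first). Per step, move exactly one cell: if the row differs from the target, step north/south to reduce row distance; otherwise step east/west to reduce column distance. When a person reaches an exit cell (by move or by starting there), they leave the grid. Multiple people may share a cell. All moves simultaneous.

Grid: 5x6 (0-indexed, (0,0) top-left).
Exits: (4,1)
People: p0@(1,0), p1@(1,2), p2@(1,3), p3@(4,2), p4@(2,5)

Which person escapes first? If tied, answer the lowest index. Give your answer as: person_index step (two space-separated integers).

Answer: 3 1

Derivation:
Step 1: p0:(1,0)->(2,0) | p1:(1,2)->(2,2) | p2:(1,3)->(2,3) | p3:(4,2)->(4,1)->EXIT | p4:(2,5)->(3,5)
Step 2: p0:(2,0)->(3,0) | p1:(2,2)->(3,2) | p2:(2,3)->(3,3) | p3:escaped | p4:(3,5)->(4,5)
Step 3: p0:(3,0)->(4,0) | p1:(3,2)->(4,2) | p2:(3,3)->(4,3) | p3:escaped | p4:(4,5)->(4,4)
Step 4: p0:(4,0)->(4,1)->EXIT | p1:(4,2)->(4,1)->EXIT | p2:(4,3)->(4,2) | p3:escaped | p4:(4,4)->(4,3)
Step 5: p0:escaped | p1:escaped | p2:(4,2)->(4,1)->EXIT | p3:escaped | p4:(4,3)->(4,2)
Step 6: p0:escaped | p1:escaped | p2:escaped | p3:escaped | p4:(4,2)->(4,1)->EXIT
Exit steps: [4, 4, 5, 1, 6]
First to escape: p3 at step 1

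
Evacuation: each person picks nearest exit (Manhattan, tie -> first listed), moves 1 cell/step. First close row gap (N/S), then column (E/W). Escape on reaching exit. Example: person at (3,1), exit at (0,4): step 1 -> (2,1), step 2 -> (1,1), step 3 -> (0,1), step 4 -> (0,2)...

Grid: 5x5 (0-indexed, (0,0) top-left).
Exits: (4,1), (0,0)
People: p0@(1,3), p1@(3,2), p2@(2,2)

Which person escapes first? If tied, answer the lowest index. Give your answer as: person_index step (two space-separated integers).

Step 1: p0:(1,3)->(0,3) | p1:(3,2)->(4,2) | p2:(2,2)->(3,2)
Step 2: p0:(0,3)->(0,2) | p1:(4,2)->(4,1)->EXIT | p2:(3,2)->(4,2)
Step 3: p0:(0,2)->(0,1) | p1:escaped | p2:(4,2)->(4,1)->EXIT
Step 4: p0:(0,1)->(0,0)->EXIT | p1:escaped | p2:escaped
Exit steps: [4, 2, 3]
First to escape: p1 at step 2

Answer: 1 2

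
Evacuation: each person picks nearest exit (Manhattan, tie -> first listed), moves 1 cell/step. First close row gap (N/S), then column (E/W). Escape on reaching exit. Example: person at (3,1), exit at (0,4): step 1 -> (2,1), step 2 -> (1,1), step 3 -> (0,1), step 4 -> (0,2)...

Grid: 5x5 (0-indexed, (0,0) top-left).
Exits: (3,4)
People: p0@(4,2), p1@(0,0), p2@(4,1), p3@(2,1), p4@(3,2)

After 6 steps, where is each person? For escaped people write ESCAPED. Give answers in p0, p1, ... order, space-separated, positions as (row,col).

Step 1: p0:(4,2)->(3,2) | p1:(0,0)->(1,0) | p2:(4,1)->(3,1) | p3:(2,1)->(3,1) | p4:(3,2)->(3,3)
Step 2: p0:(3,2)->(3,3) | p1:(1,0)->(2,0) | p2:(3,1)->(3,2) | p3:(3,1)->(3,2) | p4:(3,3)->(3,4)->EXIT
Step 3: p0:(3,3)->(3,4)->EXIT | p1:(2,0)->(3,0) | p2:(3,2)->(3,3) | p3:(3,2)->(3,3) | p4:escaped
Step 4: p0:escaped | p1:(3,0)->(3,1) | p2:(3,3)->(3,4)->EXIT | p3:(3,3)->(3,4)->EXIT | p4:escaped
Step 5: p0:escaped | p1:(3,1)->(3,2) | p2:escaped | p3:escaped | p4:escaped
Step 6: p0:escaped | p1:(3,2)->(3,3) | p2:escaped | p3:escaped | p4:escaped

ESCAPED (3,3) ESCAPED ESCAPED ESCAPED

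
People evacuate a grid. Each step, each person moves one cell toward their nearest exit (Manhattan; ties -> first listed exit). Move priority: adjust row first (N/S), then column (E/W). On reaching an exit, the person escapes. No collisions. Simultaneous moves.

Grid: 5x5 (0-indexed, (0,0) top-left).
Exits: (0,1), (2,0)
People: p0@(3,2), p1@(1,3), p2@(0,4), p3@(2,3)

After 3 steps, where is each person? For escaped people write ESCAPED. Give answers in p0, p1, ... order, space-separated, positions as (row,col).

Step 1: p0:(3,2)->(2,2) | p1:(1,3)->(0,3) | p2:(0,4)->(0,3) | p3:(2,3)->(2,2)
Step 2: p0:(2,2)->(2,1) | p1:(0,3)->(0,2) | p2:(0,3)->(0,2) | p3:(2,2)->(2,1)
Step 3: p0:(2,1)->(2,0)->EXIT | p1:(0,2)->(0,1)->EXIT | p2:(0,2)->(0,1)->EXIT | p3:(2,1)->(2,0)->EXIT

ESCAPED ESCAPED ESCAPED ESCAPED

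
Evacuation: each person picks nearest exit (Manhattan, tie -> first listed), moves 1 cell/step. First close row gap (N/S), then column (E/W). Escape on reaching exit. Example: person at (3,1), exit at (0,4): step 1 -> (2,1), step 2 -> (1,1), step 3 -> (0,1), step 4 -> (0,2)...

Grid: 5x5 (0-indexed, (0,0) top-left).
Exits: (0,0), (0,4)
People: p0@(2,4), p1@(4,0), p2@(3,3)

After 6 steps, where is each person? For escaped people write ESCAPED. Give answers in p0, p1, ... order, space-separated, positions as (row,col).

Step 1: p0:(2,4)->(1,4) | p1:(4,0)->(3,0) | p2:(3,3)->(2,3)
Step 2: p0:(1,4)->(0,4)->EXIT | p1:(3,0)->(2,0) | p2:(2,3)->(1,3)
Step 3: p0:escaped | p1:(2,0)->(1,0) | p2:(1,3)->(0,3)
Step 4: p0:escaped | p1:(1,0)->(0,0)->EXIT | p2:(0,3)->(0,4)->EXIT

ESCAPED ESCAPED ESCAPED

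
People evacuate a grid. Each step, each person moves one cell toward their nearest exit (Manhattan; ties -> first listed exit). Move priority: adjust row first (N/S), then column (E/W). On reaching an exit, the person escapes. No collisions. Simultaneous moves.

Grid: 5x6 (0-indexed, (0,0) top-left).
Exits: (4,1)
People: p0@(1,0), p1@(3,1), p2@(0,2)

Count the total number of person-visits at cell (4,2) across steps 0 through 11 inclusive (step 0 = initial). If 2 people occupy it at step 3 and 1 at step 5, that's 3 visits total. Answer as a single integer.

Answer: 1

Derivation:
Step 0: p0@(1,0) p1@(3,1) p2@(0,2) -> at (4,2): 0 [-], cum=0
Step 1: p0@(2,0) p1@ESC p2@(1,2) -> at (4,2): 0 [-], cum=0
Step 2: p0@(3,0) p1@ESC p2@(2,2) -> at (4,2): 0 [-], cum=0
Step 3: p0@(4,0) p1@ESC p2@(3,2) -> at (4,2): 0 [-], cum=0
Step 4: p0@ESC p1@ESC p2@(4,2) -> at (4,2): 1 [p2], cum=1
Step 5: p0@ESC p1@ESC p2@ESC -> at (4,2): 0 [-], cum=1
Total visits = 1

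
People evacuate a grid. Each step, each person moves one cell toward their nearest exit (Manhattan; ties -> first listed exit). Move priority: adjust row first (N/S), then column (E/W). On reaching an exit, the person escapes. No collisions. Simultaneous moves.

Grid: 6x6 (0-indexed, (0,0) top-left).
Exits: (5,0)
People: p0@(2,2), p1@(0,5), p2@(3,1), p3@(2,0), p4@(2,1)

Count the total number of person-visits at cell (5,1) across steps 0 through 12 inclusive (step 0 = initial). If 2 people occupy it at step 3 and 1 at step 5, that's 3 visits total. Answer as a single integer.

Step 0: p0@(2,2) p1@(0,5) p2@(3,1) p3@(2,0) p4@(2,1) -> at (5,1): 0 [-], cum=0
Step 1: p0@(3,2) p1@(1,5) p2@(4,1) p3@(3,0) p4@(3,1) -> at (5,1): 0 [-], cum=0
Step 2: p0@(4,2) p1@(2,5) p2@(5,1) p3@(4,0) p4@(4,1) -> at (5,1): 1 [p2], cum=1
Step 3: p0@(5,2) p1@(3,5) p2@ESC p3@ESC p4@(5,1) -> at (5,1): 1 [p4], cum=2
Step 4: p0@(5,1) p1@(4,5) p2@ESC p3@ESC p4@ESC -> at (5,1): 1 [p0], cum=3
Step 5: p0@ESC p1@(5,5) p2@ESC p3@ESC p4@ESC -> at (5,1): 0 [-], cum=3
Step 6: p0@ESC p1@(5,4) p2@ESC p3@ESC p4@ESC -> at (5,1): 0 [-], cum=3
Step 7: p0@ESC p1@(5,3) p2@ESC p3@ESC p4@ESC -> at (5,1): 0 [-], cum=3
Step 8: p0@ESC p1@(5,2) p2@ESC p3@ESC p4@ESC -> at (5,1): 0 [-], cum=3
Step 9: p0@ESC p1@(5,1) p2@ESC p3@ESC p4@ESC -> at (5,1): 1 [p1], cum=4
Step 10: p0@ESC p1@ESC p2@ESC p3@ESC p4@ESC -> at (5,1): 0 [-], cum=4
Total visits = 4

Answer: 4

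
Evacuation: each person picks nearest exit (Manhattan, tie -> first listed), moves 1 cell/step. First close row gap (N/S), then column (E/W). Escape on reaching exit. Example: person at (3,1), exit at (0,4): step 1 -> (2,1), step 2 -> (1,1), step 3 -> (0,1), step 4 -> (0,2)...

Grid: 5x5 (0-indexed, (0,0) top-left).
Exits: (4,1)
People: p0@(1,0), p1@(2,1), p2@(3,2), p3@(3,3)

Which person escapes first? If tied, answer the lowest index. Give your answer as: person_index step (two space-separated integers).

Answer: 1 2

Derivation:
Step 1: p0:(1,0)->(2,0) | p1:(2,1)->(3,1) | p2:(3,2)->(4,2) | p3:(3,3)->(4,3)
Step 2: p0:(2,0)->(3,0) | p1:(3,1)->(4,1)->EXIT | p2:(4,2)->(4,1)->EXIT | p3:(4,3)->(4,2)
Step 3: p0:(3,0)->(4,0) | p1:escaped | p2:escaped | p3:(4,2)->(4,1)->EXIT
Step 4: p0:(4,0)->(4,1)->EXIT | p1:escaped | p2:escaped | p3:escaped
Exit steps: [4, 2, 2, 3]
First to escape: p1 at step 2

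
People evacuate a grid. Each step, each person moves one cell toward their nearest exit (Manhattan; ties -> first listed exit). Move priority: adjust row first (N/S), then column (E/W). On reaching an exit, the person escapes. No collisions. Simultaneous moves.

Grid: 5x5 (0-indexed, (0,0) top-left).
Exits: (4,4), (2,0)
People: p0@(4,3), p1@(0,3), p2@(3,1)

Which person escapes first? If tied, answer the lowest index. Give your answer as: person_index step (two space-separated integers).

Answer: 0 1

Derivation:
Step 1: p0:(4,3)->(4,4)->EXIT | p1:(0,3)->(1,3) | p2:(3,1)->(2,1)
Step 2: p0:escaped | p1:(1,3)->(2,3) | p2:(2,1)->(2,0)->EXIT
Step 3: p0:escaped | p1:(2,3)->(3,3) | p2:escaped
Step 4: p0:escaped | p1:(3,3)->(4,3) | p2:escaped
Step 5: p0:escaped | p1:(4,3)->(4,4)->EXIT | p2:escaped
Exit steps: [1, 5, 2]
First to escape: p0 at step 1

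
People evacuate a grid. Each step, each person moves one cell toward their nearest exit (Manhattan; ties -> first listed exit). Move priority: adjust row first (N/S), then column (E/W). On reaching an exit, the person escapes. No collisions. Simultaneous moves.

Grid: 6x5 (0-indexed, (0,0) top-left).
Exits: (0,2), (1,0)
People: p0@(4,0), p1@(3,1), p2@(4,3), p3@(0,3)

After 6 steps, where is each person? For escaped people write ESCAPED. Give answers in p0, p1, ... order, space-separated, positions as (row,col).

Step 1: p0:(4,0)->(3,0) | p1:(3,1)->(2,1) | p2:(4,3)->(3,3) | p3:(0,3)->(0,2)->EXIT
Step 2: p0:(3,0)->(2,0) | p1:(2,1)->(1,1) | p2:(3,3)->(2,3) | p3:escaped
Step 3: p0:(2,0)->(1,0)->EXIT | p1:(1,1)->(1,0)->EXIT | p2:(2,3)->(1,3) | p3:escaped
Step 4: p0:escaped | p1:escaped | p2:(1,3)->(0,3) | p3:escaped
Step 5: p0:escaped | p1:escaped | p2:(0,3)->(0,2)->EXIT | p3:escaped

ESCAPED ESCAPED ESCAPED ESCAPED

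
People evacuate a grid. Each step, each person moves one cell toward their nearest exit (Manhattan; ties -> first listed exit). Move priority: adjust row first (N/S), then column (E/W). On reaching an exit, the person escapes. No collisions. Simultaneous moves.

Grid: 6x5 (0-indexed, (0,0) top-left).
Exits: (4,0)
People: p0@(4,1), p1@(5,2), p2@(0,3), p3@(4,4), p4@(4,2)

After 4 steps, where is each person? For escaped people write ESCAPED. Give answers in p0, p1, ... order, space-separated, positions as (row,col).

Step 1: p0:(4,1)->(4,0)->EXIT | p1:(5,2)->(4,2) | p2:(0,3)->(1,3) | p3:(4,4)->(4,3) | p4:(4,2)->(4,1)
Step 2: p0:escaped | p1:(4,2)->(4,1) | p2:(1,3)->(2,3) | p3:(4,3)->(4,2) | p4:(4,1)->(4,0)->EXIT
Step 3: p0:escaped | p1:(4,1)->(4,0)->EXIT | p2:(2,3)->(3,3) | p3:(4,2)->(4,1) | p4:escaped
Step 4: p0:escaped | p1:escaped | p2:(3,3)->(4,3) | p3:(4,1)->(4,0)->EXIT | p4:escaped

ESCAPED ESCAPED (4,3) ESCAPED ESCAPED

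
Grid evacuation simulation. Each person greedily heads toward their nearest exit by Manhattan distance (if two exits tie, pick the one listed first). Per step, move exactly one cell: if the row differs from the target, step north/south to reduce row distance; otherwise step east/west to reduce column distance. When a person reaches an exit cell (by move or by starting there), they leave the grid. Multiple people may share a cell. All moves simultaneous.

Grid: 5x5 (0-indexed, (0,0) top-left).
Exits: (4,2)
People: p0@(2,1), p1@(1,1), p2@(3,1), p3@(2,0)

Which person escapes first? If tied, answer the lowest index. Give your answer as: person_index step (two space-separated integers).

Answer: 2 2

Derivation:
Step 1: p0:(2,1)->(3,1) | p1:(1,1)->(2,1) | p2:(3,1)->(4,1) | p3:(2,0)->(3,0)
Step 2: p0:(3,1)->(4,1) | p1:(2,1)->(3,1) | p2:(4,1)->(4,2)->EXIT | p3:(3,0)->(4,0)
Step 3: p0:(4,1)->(4,2)->EXIT | p1:(3,1)->(4,1) | p2:escaped | p3:(4,0)->(4,1)
Step 4: p0:escaped | p1:(4,1)->(4,2)->EXIT | p2:escaped | p3:(4,1)->(4,2)->EXIT
Exit steps: [3, 4, 2, 4]
First to escape: p2 at step 2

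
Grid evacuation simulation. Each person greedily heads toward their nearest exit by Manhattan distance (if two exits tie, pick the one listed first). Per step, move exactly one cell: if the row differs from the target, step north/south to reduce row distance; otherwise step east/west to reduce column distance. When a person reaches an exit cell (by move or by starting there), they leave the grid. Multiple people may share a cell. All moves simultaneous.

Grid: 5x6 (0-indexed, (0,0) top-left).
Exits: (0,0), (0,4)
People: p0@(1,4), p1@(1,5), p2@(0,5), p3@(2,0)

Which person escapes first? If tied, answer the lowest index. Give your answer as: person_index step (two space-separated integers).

Answer: 0 1

Derivation:
Step 1: p0:(1,4)->(0,4)->EXIT | p1:(1,5)->(0,5) | p2:(0,5)->(0,4)->EXIT | p3:(2,0)->(1,0)
Step 2: p0:escaped | p1:(0,5)->(0,4)->EXIT | p2:escaped | p3:(1,0)->(0,0)->EXIT
Exit steps: [1, 2, 1, 2]
First to escape: p0 at step 1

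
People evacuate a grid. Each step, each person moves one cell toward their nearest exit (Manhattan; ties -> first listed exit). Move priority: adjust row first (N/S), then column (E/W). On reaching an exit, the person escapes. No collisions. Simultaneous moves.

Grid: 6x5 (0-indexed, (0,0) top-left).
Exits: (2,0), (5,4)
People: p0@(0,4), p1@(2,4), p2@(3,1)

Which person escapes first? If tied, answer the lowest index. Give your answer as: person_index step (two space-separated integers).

Step 1: p0:(0,4)->(1,4) | p1:(2,4)->(3,4) | p2:(3,1)->(2,1)
Step 2: p0:(1,4)->(2,4) | p1:(3,4)->(4,4) | p2:(2,1)->(2,0)->EXIT
Step 3: p0:(2,4)->(3,4) | p1:(4,4)->(5,4)->EXIT | p2:escaped
Step 4: p0:(3,4)->(4,4) | p1:escaped | p2:escaped
Step 5: p0:(4,4)->(5,4)->EXIT | p1:escaped | p2:escaped
Exit steps: [5, 3, 2]
First to escape: p2 at step 2

Answer: 2 2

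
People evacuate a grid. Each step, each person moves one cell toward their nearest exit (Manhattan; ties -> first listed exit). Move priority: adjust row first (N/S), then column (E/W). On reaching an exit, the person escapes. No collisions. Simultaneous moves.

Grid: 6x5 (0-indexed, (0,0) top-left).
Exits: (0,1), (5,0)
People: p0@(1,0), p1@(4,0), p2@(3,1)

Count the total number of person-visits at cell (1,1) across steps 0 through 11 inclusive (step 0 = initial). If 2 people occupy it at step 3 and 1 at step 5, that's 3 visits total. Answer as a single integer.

Step 0: p0@(1,0) p1@(4,0) p2@(3,1) -> at (1,1): 0 [-], cum=0
Step 1: p0@(0,0) p1@ESC p2@(2,1) -> at (1,1): 0 [-], cum=0
Step 2: p0@ESC p1@ESC p2@(1,1) -> at (1,1): 1 [p2], cum=1
Step 3: p0@ESC p1@ESC p2@ESC -> at (1,1): 0 [-], cum=1
Total visits = 1

Answer: 1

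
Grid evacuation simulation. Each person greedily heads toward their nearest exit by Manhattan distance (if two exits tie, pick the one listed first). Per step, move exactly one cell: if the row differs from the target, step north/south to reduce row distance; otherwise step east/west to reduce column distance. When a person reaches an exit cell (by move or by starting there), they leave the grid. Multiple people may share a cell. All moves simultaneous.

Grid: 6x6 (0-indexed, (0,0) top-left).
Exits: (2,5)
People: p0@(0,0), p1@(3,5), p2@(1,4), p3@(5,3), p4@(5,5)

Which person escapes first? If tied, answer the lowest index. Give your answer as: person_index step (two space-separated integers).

Step 1: p0:(0,0)->(1,0) | p1:(3,5)->(2,5)->EXIT | p2:(1,4)->(2,4) | p3:(5,3)->(4,3) | p4:(5,5)->(4,5)
Step 2: p0:(1,0)->(2,0) | p1:escaped | p2:(2,4)->(2,5)->EXIT | p3:(4,3)->(3,3) | p4:(4,5)->(3,5)
Step 3: p0:(2,0)->(2,1) | p1:escaped | p2:escaped | p3:(3,3)->(2,3) | p4:(3,5)->(2,5)->EXIT
Step 4: p0:(2,1)->(2,2) | p1:escaped | p2:escaped | p3:(2,3)->(2,4) | p4:escaped
Step 5: p0:(2,2)->(2,3) | p1:escaped | p2:escaped | p3:(2,4)->(2,5)->EXIT | p4:escaped
Step 6: p0:(2,3)->(2,4) | p1:escaped | p2:escaped | p3:escaped | p4:escaped
Step 7: p0:(2,4)->(2,5)->EXIT | p1:escaped | p2:escaped | p3:escaped | p4:escaped
Exit steps: [7, 1, 2, 5, 3]
First to escape: p1 at step 1

Answer: 1 1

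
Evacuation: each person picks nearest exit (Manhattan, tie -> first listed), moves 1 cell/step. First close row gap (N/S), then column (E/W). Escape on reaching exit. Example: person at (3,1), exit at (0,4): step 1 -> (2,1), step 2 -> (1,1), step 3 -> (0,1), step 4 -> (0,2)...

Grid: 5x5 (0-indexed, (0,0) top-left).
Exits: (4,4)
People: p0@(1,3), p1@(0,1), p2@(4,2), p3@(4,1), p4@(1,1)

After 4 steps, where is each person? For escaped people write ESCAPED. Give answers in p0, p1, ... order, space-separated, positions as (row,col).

Step 1: p0:(1,3)->(2,3) | p1:(0,1)->(1,1) | p2:(4,2)->(4,3) | p3:(4,1)->(4,2) | p4:(1,1)->(2,1)
Step 2: p0:(2,3)->(3,3) | p1:(1,1)->(2,1) | p2:(4,3)->(4,4)->EXIT | p3:(4,2)->(4,3) | p4:(2,1)->(3,1)
Step 3: p0:(3,3)->(4,3) | p1:(2,1)->(3,1) | p2:escaped | p3:(4,3)->(4,4)->EXIT | p4:(3,1)->(4,1)
Step 4: p0:(4,3)->(4,4)->EXIT | p1:(3,1)->(4,1) | p2:escaped | p3:escaped | p4:(4,1)->(4,2)

ESCAPED (4,1) ESCAPED ESCAPED (4,2)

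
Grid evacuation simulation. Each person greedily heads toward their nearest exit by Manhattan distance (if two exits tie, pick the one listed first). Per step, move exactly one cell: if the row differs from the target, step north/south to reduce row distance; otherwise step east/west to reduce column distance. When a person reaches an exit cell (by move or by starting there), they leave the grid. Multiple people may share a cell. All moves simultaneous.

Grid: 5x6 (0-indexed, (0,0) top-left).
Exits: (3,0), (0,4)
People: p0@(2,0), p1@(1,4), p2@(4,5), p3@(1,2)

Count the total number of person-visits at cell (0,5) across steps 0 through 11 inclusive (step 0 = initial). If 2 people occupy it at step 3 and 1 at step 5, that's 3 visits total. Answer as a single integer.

Answer: 1

Derivation:
Step 0: p0@(2,0) p1@(1,4) p2@(4,5) p3@(1,2) -> at (0,5): 0 [-], cum=0
Step 1: p0@ESC p1@ESC p2@(3,5) p3@(0,2) -> at (0,5): 0 [-], cum=0
Step 2: p0@ESC p1@ESC p2@(2,5) p3@(0,3) -> at (0,5): 0 [-], cum=0
Step 3: p0@ESC p1@ESC p2@(1,5) p3@ESC -> at (0,5): 0 [-], cum=0
Step 4: p0@ESC p1@ESC p2@(0,5) p3@ESC -> at (0,5): 1 [p2], cum=1
Step 5: p0@ESC p1@ESC p2@ESC p3@ESC -> at (0,5): 0 [-], cum=1
Total visits = 1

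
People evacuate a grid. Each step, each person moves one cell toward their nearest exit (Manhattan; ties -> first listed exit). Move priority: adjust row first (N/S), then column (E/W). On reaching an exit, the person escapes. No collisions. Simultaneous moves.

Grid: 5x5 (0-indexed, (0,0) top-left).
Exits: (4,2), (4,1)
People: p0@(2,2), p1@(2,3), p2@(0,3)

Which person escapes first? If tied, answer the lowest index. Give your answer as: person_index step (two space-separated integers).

Step 1: p0:(2,2)->(3,2) | p1:(2,3)->(3,3) | p2:(0,3)->(1,3)
Step 2: p0:(3,2)->(4,2)->EXIT | p1:(3,3)->(4,3) | p2:(1,3)->(2,3)
Step 3: p0:escaped | p1:(4,3)->(4,2)->EXIT | p2:(2,3)->(3,3)
Step 4: p0:escaped | p1:escaped | p2:(3,3)->(4,3)
Step 5: p0:escaped | p1:escaped | p2:(4,3)->(4,2)->EXIT
Exit steps: [2, 3, 5]
First to escape: p0 at step 2

Answer: 0 2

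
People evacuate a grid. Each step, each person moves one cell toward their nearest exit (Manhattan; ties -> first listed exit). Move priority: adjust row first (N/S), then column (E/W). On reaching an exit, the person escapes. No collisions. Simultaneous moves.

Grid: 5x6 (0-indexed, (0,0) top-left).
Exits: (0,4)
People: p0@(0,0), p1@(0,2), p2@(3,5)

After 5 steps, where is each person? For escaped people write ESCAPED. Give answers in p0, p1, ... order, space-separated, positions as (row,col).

Step 1: p0:(0,0)->(0,1) | p1:(0,2)->(0,3) | p2:(3,5)->(2,5)
Step 2: p0:(0,1)->(0,2) | p1:(0,3)->(0,4)->EXIT | p2:(2,5)->(1,5)
Step 3: p0:(0,2)->(0,3) | p1:escaped | p2:(1,5)->(0,5)
Step 4: p0:(0,3)->(0,4)->EXIT | p1:escaped | p2:(0,5)->(0,4)->EXIT

ESCAPED ESCAPED ESCAPED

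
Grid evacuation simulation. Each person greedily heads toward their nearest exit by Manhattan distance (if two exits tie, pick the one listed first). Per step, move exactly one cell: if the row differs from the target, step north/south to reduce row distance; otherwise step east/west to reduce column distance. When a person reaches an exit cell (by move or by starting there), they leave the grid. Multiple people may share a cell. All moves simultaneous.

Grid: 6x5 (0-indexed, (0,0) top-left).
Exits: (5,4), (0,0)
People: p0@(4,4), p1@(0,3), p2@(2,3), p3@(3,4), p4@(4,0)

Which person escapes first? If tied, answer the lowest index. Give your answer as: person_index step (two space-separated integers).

Step 1: p0:(4,4)->(5,4)->EXIT | p1:(0,3)->(0,2) | p2:(2,3)->(3,3) | p3:(3,4)->(4,4) | p4:(4,0)->(3,0)
Step 2: p0:escaped | p1:(0,2)->(0,1) | p2:(3,3)->(4,3) | p3:(4,4)->(5,4)->EXIT | p4:(3,0)->(2,0)
Step 3: p0:escaped | p1:(0,1)->(0,0)->EXIT | p2:(4,3)->(5,3) | p3:escaped | p4:(2,0)->(1,0)
Step 4: p0:escaped | p1:escaped | p2:(5,3)->(5,4)->EXIT | p3:escaped | p4:(1,0)->(0,0)->EXIT
Exit steps: [1, 3, 4, 2, 4]
First to escape: p0 at step 1

Answer: 0 1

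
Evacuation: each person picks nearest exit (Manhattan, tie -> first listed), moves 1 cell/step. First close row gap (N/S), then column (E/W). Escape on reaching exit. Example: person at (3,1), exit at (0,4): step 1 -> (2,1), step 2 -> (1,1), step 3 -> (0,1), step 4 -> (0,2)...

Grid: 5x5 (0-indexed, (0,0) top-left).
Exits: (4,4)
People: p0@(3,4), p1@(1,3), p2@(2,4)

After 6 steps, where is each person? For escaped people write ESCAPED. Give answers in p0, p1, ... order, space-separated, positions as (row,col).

Step 1: p0:(3,4)->(4,4)->EXIT | p1:(1,3)->(2,3) | p2:(2,4)->(3,4)
Step 2: p0:escaped | p1:(2,3)->(3,3) | p2:(3,4)->(4,4)->EXIT
Step 3: p0:escaped | p1:(3,3)->(4,3) | p2:escaped
Step 4: p0:escaped | p1:(4,3)->(4,4)->EXIT | p2:escaped

ESCAPED ESCAPED ESCAPED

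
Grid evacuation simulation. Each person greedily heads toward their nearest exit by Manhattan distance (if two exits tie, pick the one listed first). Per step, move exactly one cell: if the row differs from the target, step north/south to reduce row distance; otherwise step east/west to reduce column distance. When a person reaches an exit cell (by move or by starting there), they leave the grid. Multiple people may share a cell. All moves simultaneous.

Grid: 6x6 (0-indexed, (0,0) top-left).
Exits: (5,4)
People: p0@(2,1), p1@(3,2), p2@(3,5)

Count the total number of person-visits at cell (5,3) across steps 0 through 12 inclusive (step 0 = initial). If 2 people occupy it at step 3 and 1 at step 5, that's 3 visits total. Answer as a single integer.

Answer: 2

Derivation:
Step 0: p0@(2,1) p1@(3,2) p2@(3,5) -> at (5,3): 0 [-], cum=0
Step 1: p0@(3,1) p1@(4,2) p2@(4,5) -> at (5,3): 0 [-], cum=0
Step 2: p0@(4,1) p1@(5,2) p2@(5,5) -> at (5,3): 0 [-], cum=0
Step 3: p0@(5,1) p1@(5,3) p2@ESC -> at (5,3): 1 [p1], cum=1
Step 4: p0@(5,2) p1@ESC p2@ESC -> at (5,3): 0 [-], cum=1
Step 5: p0@(5,3) p1@ESC p2@ESC -> at (5,3): 1 [p0], cum=2
Step 6: p0@ESC p1@ESC p2@ESC -> at (5,3): 0 [-], cum=2
Total visits = 2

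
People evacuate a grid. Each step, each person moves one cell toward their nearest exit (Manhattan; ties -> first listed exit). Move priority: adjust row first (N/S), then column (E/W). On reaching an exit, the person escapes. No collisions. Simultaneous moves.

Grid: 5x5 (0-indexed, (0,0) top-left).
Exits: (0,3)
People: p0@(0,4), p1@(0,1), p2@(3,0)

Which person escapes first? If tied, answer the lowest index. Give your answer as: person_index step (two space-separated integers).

Answer: 0 1

Derivation:
Step 1: p0:(0,4)->(0,3)->EXIT | p1:(0,1)->(0,2) | p2:(3,0)->(2,0)
Step 2: p0:escaped | p1:(0,2)->(0,3)->EXIT | p2:(2,0)->(1,0)
Step 3: p0:escaped | p1:escaped | p2:(1,0)->(0,0)
Step 4: p0:escaped | p1:escaped | p2:(0,0)->(0,1)
Step 5: p0:escaped | p1:escaped | p2:(0,1)->(0,2)
Step 6: p0:escaped | p1:escaped | p2:(0,2)->(0,3)->EXIT
Exit steps: [1, 2, 6]
First to escape: p0 at step 1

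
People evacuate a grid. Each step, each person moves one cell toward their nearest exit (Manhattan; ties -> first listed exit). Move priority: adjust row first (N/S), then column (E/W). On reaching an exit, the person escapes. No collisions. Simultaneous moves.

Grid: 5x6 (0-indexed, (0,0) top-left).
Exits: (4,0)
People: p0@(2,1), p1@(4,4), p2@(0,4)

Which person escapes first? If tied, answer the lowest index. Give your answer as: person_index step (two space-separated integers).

Step 1: p0:(2,1)->(3,1) | p1:(4,4)->(4,3) | p2:(0,4)->(1,4)
Step 2: p0:(3,1)->(4,1) | p1:(4,3)->(4,2) | p2:(1,4)->(2,4)
Step 3: p0:(4,1)->(4,0)->EXIT | p1:(4,2)->(4,1) | p2:(2,4)->(3,4)
Step 4: p0:escaped | p1:(4,1)->(4,0)->EXIT | p2:(3,4)->(4,4)
Step 5: p0:escaped | p1:escaped | p2:(4,4)->(4,3)
Step 6: p0:escaped | p1:escaped | p2:(4,3)->(4,2)
Step 7: p0:escaped | p1:escaped | p2:(4,2)->(4,1)
Step 8: p0:escaped | p1:escaped | p2:(4,1)->(4,0)->EXIT
Exit steps: [3, 4, 8]
First to escape: p0 at step 3

Answer: 0 3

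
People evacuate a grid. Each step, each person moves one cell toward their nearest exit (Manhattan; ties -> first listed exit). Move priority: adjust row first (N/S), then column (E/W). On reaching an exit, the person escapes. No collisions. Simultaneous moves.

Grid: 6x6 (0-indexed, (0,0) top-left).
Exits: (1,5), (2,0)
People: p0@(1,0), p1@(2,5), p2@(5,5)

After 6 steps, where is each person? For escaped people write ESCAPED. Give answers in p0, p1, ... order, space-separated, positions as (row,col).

Step 1: p0:(1,0)->(2,0)->EXIT | p1:(2,5)->(1,5)->EXIT | p2:(5,5)->(4,5)
Step 2: p0:escaped | p1:escaped | p2:(4,5)->(3,5)
Step 3: p0:escaped | p1:escaped | p2:(3,5)->(2,5)
Step 4: p0:escaped | p1:escaped | p2:(2,5)->(1,5)->EXIT

ESCAPED ESCAPED ESCAPED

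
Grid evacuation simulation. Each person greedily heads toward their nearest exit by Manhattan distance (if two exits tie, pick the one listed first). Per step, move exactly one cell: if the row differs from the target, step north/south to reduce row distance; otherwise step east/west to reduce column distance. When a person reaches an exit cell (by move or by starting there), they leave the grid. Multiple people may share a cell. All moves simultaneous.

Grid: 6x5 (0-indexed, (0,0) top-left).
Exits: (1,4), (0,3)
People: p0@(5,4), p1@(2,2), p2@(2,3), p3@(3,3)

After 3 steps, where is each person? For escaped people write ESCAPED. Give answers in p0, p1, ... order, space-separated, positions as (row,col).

Step 1: p0:(5,4)->(4,4) | p1:(2,2)->(1,2) | p2:(2,3)->(1,3) | p3:(3,3)->(2,3)
Step 2: p0:(4,4)->(3,4) | p1:(1,2)->(1,3) | p2:(1,3)->(1,4)->EXIT | p3:(2,3)->(1,3)
Step 3: p0:(3,4)->(2,4) | p1:(1,3)->(1,4)->EXIT | p2:escaped | p3:(1,3)->(1,4)->EXIT

(2,4) ESCAPED ESCAPED ESCAPED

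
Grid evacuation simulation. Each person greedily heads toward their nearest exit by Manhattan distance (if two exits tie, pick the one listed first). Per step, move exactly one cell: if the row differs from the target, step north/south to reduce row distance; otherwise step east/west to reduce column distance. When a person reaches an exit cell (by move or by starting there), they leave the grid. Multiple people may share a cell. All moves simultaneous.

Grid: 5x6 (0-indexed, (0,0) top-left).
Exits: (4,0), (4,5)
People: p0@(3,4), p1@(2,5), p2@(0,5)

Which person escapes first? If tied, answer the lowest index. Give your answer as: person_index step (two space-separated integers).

Step 1: p0:(3,4)->(4,4) | p1:(2,5)->(3,5) | p2:(0,5)->(1,5)
Step 2: p0:(4,4)->(4,5)->EXIT | p1:(3,5)->(4,5)->EXIT | p2:(1,5)->(2,5)
Step 3: p0:escaped | p1:escaped | p2:(2,5)->(3,5)
Step 4: p0:escaped | p1:escaped | p2:(3,5)->(4,5)->EXIT
Exit steps: [2, 2, 4]
First to escape: p0 at step 2

Answer: 0 2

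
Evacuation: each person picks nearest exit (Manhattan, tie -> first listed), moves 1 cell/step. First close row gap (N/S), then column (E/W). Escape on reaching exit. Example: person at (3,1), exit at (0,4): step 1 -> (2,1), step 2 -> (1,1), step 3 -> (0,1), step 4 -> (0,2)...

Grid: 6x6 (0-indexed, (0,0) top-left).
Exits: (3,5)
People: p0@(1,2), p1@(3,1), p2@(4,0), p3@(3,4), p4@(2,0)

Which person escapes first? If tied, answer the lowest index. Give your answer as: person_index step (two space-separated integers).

Step 1: p0:(1,2)->(2,2) | p1:(3,1)->(3,2) | p2:(4,0)->(3,0) | p3:(3,4)->(3,5)->EXIT | p4:(2,0)->(3,0)
Step 2: p0:(2,2)->(3,2) | p1:(3,2)->(3,3) | p2:(3,0)->(3,1) | p3:escaped | p4:(3,0)->(3,1)
Step 3: p0:(3,2)->(3,3) | p1:(3,3)->(3,4) | p2:(3,1)->(3,2) | p3:escaped | p4:(3,1)->(3,2)
Step 4: p0:(3,3)->(3,4) | p1:(3,4)->(3,5)->EXIT | p2:(3,2)->(3,3) | p3:escaped | p4:(3,2)->(3,3)
Step 5: p0:(3,4)->(3,5)->EXIT | p1:escaped | p2:(3,3)->(3,4) | p3:escaped | p4:(3,3)->(3,4)
Step 6: p0:escaped | p1:escaped | p2:(3,4)->(3,5)->EXIT | p3:escaped | p4:(3,4)->(3,5)->EXIT
Exit steps: [5, 4, 6, 1, 6]
First to escape: p3 at step 1

Answer: 3 1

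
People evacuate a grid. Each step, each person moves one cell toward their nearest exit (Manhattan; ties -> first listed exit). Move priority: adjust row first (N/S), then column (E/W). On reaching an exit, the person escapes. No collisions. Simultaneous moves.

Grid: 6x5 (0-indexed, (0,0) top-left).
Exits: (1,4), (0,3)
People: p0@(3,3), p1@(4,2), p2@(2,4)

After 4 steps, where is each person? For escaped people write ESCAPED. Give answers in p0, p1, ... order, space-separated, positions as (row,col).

Step 1: p0:(3,3)->(2,3) | p1:(4,2)->(3,2) | p2:(2,4)->(1,4)->EXIT
Step 2: p0:(2,3)->(1,3) | p1:(3,2)->(2,2) | p2:escaped
Step 3: p0:(1,3)->(1,4)->EXIT | p1:(2,2)->(1,2) | p2:escaped
Step 4: p0:escaped | p1:(1,2)->(1,3) | p2:escaped

ESCAPED (1,3) ESCAPED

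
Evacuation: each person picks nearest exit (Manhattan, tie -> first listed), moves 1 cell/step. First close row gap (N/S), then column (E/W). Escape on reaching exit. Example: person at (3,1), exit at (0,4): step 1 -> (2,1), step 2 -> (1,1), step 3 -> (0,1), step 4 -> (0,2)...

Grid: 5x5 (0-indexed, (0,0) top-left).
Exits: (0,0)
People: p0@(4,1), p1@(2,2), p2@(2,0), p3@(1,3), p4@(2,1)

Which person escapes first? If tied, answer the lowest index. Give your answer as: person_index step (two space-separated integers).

Step 1: p0:(4,1)->(3,1) | p1:(2,2)->(1,2) | p2:(2,0)->(1,0) | p3:(1,3)->(0,3) | p4:(2,1)->(1,1)
Step 2: p0:(3,1)->(2,1) | p1:(1,2)->(0,2) | p2:(1,0)->(0,0)->EXIT | p3:(0,3)->(0,2) | p4:(1,1)->(0,1)
Step 3: p0:(2,1)->(1,1) | p1:(0,2)->(0,1) | p2:escaped | p3:(0,2)->(0,1) | p4:(0,1)->(0,0)->EXIT
Step 4: p0:(1,1)->(0,1) | p1:(0,1)->(0,0)->EXIT | p2:escaped | p3:(0,1)->(0,0)->EXIT | p4:escaped
Step 5: p0:(0,1)->(0,0)->EXIT | p1:escaped | p2:escaped | p3:escaped | p4:escaped
Exit steps: [5, 4, 2, 4, 3]
First to escape: p2 at step 2

Answer: 2 2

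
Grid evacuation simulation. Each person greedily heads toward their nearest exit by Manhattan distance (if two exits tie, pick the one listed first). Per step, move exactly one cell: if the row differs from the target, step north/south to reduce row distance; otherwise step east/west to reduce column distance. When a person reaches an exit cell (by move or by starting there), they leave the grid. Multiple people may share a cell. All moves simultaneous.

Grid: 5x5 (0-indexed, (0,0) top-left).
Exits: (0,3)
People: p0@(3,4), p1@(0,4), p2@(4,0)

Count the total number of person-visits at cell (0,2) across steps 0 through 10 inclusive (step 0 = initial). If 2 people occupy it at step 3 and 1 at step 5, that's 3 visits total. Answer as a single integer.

Step 0: p0@(3,4) p1@(0,4) p2@(4,0) -> at (0,2): 0 [-], cum=0
Step 1: p0@(2,4) p1@ESC p2@(3,0) -> at (0,2): 0 [-], cum=0
Step 2: p0@(1,4) p1@ESC p2@(2,0) -> at (0,2): 0 [-], cum=0
Step 3: p0@(0,4) p1@ESC p2@(1,0) -> at (0,2): 0 [-], cum=0
Step 4: p0@ESC p1@ESC p2@(0,0) -> at (0,2): 0 [-], cum=0
Step 5: p0@ESC p1@ESC p2@(0,1) -> at (0,2): 0 [-], cum=0
Step 6: p0@ESC p1@ESC p2@(0,2) -> at (0,2): 1 [p2], cum=1
Step 7: p0@ESC p1@ESC p2@ESC -> at (0,2): 0 [-], cum=1
Total visits = 1

Answer: 1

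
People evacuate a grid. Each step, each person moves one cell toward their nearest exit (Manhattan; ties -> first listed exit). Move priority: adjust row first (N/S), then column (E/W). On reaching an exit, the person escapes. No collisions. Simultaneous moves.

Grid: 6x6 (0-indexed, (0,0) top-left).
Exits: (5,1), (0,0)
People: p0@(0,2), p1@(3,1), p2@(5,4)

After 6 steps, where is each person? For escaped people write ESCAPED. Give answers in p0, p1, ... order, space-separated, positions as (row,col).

Step 1: p0:(0,2)->(0,1) | p1:(3,1)->(4,1) | p2:(5,4)->(5,3)
Step 2: p0:(0,1)->(0,0)->EXIT | p1:(4,1)->(5,1)->EXIT | p2:(5,3)->(5,2)
Step 3: p0:escaped | p1:escaped | p2:(5,2)->(5,1)->EXIT

ESCAPED ESCAPED ESCAPED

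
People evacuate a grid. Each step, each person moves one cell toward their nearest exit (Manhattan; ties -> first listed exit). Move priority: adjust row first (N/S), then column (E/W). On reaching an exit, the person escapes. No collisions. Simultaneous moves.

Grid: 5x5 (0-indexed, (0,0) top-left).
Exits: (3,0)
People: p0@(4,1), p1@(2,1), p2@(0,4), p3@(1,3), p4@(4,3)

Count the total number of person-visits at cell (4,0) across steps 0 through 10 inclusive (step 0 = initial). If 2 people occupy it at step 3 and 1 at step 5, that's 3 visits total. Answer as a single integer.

Answer: 0

Derivation:
Step 0: p0@(4,1) p1@(2,1) p2@(0,4) p3@(1,3) p4@(4,3) -> at (4,0): 0 [-], cum=0
Step 1: p0@(3,1) p1@(3,1) p2@(1,4) p3@(2,3) p4@(3,3) -> at (4,0): 0 [-], cum=0
Step 2: p0@ESC p1@ESC p2@(2,4) p3@(3,3) p4@(3,2) -> at (4,0): 0 [-], cum=0
Step 3: p0@ESC p1@ESC p2@(3,4) p3@(3,2) p4@(3,1) -> at (4,0): 0 [-], cum=0
Step 4: p0@ESC p1@ESC p2@(3,3) p3@(3,1) p4@ESC -> at (4,0): 0 [-], cum=0
Step 5: p0@ESC p1@ESC p2@(3,2) p3@ESC p4@ESC -> at (4,0): 0 [-], cum=0
Step 6: p0@ESC p1@ESC p2@(3,1) p3@ESC p4@ESC -> at (4,0): 0 [-], cum=0
Step 7: p0@ESC p1@ESC p2@ESC p3@ESC p4@ESC -> at (4,0): 0 [-], cum=0
Total visits = 0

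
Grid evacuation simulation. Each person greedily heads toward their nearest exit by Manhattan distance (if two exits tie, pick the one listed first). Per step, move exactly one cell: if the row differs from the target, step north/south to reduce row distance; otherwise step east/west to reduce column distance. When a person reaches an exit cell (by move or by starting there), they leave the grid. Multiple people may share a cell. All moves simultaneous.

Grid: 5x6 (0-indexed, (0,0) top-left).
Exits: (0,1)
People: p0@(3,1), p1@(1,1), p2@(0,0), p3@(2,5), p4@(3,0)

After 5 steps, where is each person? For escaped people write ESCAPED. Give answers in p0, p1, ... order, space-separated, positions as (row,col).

Step 1: p0:(3,1)->(2,1) | p1:(1,1)->(0,1)->EXIT | p2:(0,0)->(0,1)->EXIT | p3:(2,5)->(1,5) | p4:(3,0)->(2,0)
Step 2: p0:(2,1)->(1,1) | p1:escaped | p2:escaped | p3:(1,5)->(0,5) | p4:(2,0)->(1,0)
Step 3: p0:(1,1)->(0,1)->EXIT | p1:escaped | p2:escaped | p3:(0,5)->(0,4) | p4:(1,0)->(0,0)
Step 4: p0:escaped | p1:escaped | p2:escaped | p3:(0,4)->(0,3) | p4:(0,0)->(0,1)->EXIT
Step 5: p0:escaped | p1:escaped | p2:escaped | p3:(0,3)->(0,2) | p4:escaped

ESCAPED ESCAPED ESCAPED (0,2) ESCAPED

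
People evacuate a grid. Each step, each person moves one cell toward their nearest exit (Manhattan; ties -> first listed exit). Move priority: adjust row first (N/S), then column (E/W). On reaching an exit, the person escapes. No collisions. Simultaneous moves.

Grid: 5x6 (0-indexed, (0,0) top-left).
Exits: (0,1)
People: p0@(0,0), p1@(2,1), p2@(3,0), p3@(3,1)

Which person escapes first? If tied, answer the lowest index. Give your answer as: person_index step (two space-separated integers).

Step 1: p0:(0,0)->(0,1)->EXIT | p1:(2,1)->(1,1) | p2:(3,0)->(2,0) | p3:(3,1)->(2,1)
Step 2: p0:escaped | p1:(1,1)->(0,1)->EXIT | p2:(2,0)->(1,0) | p3:(2,1)->(1,1)
Step 3: p0:escaped | p1:escaped | p2:(1,0)->(0,0) | p3:(1,1)->(0,1)->EXIT
Step 4: p0:escaped | p1:escaped | p2:(0,0)->(0,1)->EXIT | p3:escaped
Exit steps: [1, 2, 4, 3]
First to escape: p0 at step 1

Answer: 0 1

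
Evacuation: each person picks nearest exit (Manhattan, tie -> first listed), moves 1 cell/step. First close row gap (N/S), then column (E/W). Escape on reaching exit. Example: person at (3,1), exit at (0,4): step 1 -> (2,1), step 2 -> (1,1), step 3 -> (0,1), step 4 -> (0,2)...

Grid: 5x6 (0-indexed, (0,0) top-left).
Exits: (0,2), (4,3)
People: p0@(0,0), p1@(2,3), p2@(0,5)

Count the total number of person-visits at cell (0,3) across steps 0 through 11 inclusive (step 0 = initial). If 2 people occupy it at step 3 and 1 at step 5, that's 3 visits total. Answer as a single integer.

Step 0: p0@(0,0) p1@(2,3) p2@(0,5) -> at (0,3): 0 [-], cum=0
Step 1: p0@(0,1) p1@(3,3) p2@(0,4) -> at (0,3): 0 [-], cum=0
Step 2: p0@ESC p1@ESC p2@(0,3) -> at (0,3): 1 [p2], cum=1
Step 3: p0@ESC p1@ESC p2@ESC -> at (0,3): 0 [-], cum=1
Total visits = 1

Answer: 1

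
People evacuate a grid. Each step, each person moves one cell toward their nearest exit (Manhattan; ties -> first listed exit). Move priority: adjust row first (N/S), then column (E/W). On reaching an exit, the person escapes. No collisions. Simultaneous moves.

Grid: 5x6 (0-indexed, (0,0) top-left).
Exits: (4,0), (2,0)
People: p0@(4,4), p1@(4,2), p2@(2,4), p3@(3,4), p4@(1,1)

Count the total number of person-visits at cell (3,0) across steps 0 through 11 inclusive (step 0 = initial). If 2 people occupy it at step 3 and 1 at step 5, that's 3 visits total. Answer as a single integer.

Answer: 0

Derivation:
Step 0: p0@(4,4) p1@(4,2) p2@(2,4) p3@(3,4) p4@(1,1) -> at (3,0): 0 [-], cum=0
Step 1: p0@(4,3) p1@(4,1) p2@(2,3) p3@(4,4) p4@(2,1) -> at (3,0): 0 [-], cum=0
Step 2: p0@(4,2) p1@ESC p2@(2,2) p3@(4,3) p4@ESC -> at (3,0): 0 [-], cum=0
Step 3: p0@(4,1) p1@ESC p2@(2,1) p3@(4,2) p4@ESC -> at (3,0): 0 [-], cum=0
Step 4: p0@ESC p1@ESC p2@ESC p3@(4,1) p4@ESC -> at (3,0): 0 [-], cum=0
Step 5: p0@ESC p1@ESC p2@ESC p3@ESC p4@ESC -> at (3,0): 0 [-], cum=0
Total visits = 0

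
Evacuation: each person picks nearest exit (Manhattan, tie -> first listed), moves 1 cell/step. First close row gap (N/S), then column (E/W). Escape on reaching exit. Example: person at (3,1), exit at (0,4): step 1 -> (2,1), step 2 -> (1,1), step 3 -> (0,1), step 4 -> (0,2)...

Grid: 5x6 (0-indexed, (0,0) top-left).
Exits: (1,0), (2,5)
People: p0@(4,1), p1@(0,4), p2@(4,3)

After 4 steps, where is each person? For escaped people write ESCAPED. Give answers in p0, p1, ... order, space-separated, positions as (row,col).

Step 1: p0:(4,1)->(3,1) | p1:(0,4)->(1,4) | p2:(4,3)->(3,3)
Step 2: p0:(3,1)->(2,1) | p1:(1,4)->(2,4) | p2:(3,3)->(2,3)
Step 3: p0:(2,1)->(1,1) | p1:(2,4)->(2,5)->EXIT | p2:(2,3)->(2,4)
Step 4: p0:(1,1)->(1,0)->EXIT | p1:escaped | p2:(2,4)->(2,5)->EXIT

ESCAPED ESCAPED ESCAPED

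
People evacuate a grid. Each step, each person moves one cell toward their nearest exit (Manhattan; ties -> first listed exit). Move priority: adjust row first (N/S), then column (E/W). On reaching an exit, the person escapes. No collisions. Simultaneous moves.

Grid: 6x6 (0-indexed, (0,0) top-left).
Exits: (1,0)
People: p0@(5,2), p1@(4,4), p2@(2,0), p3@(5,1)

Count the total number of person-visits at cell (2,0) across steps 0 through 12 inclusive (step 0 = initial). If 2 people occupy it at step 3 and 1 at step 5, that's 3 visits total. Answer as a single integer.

Answer: 1

Derivation:
Step 0: p0@(5,2) p1@(4,4) p2@(2,0) p3@(5,1) -> at (2,0): 1 [p2], cum=1
Step 1: p0@(4,2) p1@(3,4) p2@ESC p3@(4,1) -> at (2,0): 0 [-], cum=1
Step 2: p0@(3,2) p1@(2,4) p2@ESC p3@(3,1) -> at (2,0): 0 [-], cum=1
Step 3: p0@(2,2) p1@(1,4) p2@ESC p3@(2,1) -> at (2,0): 0 [-], cum=1
Step 4: p0@(1,2) p1@(1,3) p2@ESC p3@(1,1) -> at (2,0): 0 [-], cum=1
Step 5: p0@(1,1) p1@(1,2) p2@ESC p3@ESC -> at (2,0): 0 [-], cum=1
Step 6: p0@ESC p1@(1,1) p2@ESC p3@ESC -> at (2,0): 0 [-], cum=1
Step 7: p0@ESC p1@ESC p2@ESC p3@ESC -> at (2,0): 0 [-], cum=1
Total visits = 1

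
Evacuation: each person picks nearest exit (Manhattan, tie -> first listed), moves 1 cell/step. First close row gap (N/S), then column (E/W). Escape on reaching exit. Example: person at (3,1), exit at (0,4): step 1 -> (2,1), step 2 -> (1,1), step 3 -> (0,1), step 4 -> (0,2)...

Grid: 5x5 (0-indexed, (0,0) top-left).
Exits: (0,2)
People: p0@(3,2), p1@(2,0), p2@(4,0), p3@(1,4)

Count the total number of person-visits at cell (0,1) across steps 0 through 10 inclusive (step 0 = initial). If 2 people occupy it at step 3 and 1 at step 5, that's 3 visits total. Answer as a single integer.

Step 0: p0@(3,2) p1@(2,0) p2@(4,0) p3@(1,4) -> at (0,1): 0 [-], cum=0
Step 1: p0@(2,2) p1@(1,0) p2@(3,0) p3@(0,4) -> at (0,1): 0 [-], cum=0
Step 2: p0@(1,2) p1@(0,0) p2@(2,0) p3@(0,3) -> at (0,1): 0 [-], cum=0
Step 3: p0@ESC p1@(0,1) p2@(1,0) p3@ESC -> at (0,1): 1 [p1], cum=1
Step 4: p0@ESC p1@ESC p2@(0,0) p3@ESC -> at (0,1): 0 [-], cum=1
Step 5: p0@ESC p1@ESC p2@(0,1) p3@ESC -> at (0,1): 1 [p2], cum=2
Step 6: p0@ESC p1@ESC p2@ESC p3@ESC -> at (0,1): 0 [-], cum=2
Total visits = 2

Answer: 2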